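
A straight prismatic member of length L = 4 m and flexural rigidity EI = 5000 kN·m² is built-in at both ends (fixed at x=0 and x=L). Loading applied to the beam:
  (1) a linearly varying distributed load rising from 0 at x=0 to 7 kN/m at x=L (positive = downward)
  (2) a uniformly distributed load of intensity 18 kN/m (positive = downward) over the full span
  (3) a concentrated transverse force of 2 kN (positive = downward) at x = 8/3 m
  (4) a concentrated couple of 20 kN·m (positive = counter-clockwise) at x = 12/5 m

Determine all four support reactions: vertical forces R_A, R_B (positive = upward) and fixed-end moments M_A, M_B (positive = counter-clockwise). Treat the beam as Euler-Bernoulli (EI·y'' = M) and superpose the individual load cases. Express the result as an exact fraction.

R_A = 6469/135 kN, M_A = 4688/135 kN·m, R_B = 5411/135 kN, M_B = -3832/135 kN·m

Load 1 — triangular load w₀=7 kN/m (0→w₀ over full span):
  R_A = 3w₀L/20 = 3·7·4/20 = 21/5 kN
  M_A = w₀L²/30 = 7·4²/30 = 56/15 kN·m
  R_B = 7w₀L/20 = 7·7·4/20 = 49/5 kN
  M_B = -w₀L²/20 = -7·4²/20 = -28/5 kN·m
Load 2 — uniform load w=18 kN/m over full span:
  R_A = wL/2 = 18·4/2 = 36 kN
  M_A = wL²/12 = 18·4²/12 = 24 kN·m
  R_B = wL/2 = 18·4/2 = 36 kN
  M_B = -wL²/12 = -18·4²/12 = -24 kN·m
Load 3 — point force P=2 kN at a=8/3 m (b=L-a=4/3):
  R_A = Pb²(3a+b)/L³ = 2·(4/3)²·(3·(8/3)+(4/3))/4³ = 14/27 kN
  M_A = Pab²/L² = 2·(8/3)·(4/3)²/4² = 16/27 kN·m
  R_B = Pa²(a+3b)/L³ = 2·(8/3)²·((8/3)+3·(4/3))/4³ = 40/27 kN
  M_B = -Pa²b/L² = -2·(8/3)²·(4/3)/4² = -32/27 kN·m
Load 4 — applied couple M₀=20 kN·m at a=12/5 m (b=L-a=8/5):
  R_A = 6M₀ab/L³ = 6·20·(12/5)·(8/5)/4³ = 36/5 kN
  M_A = M₀b(2a-b)/L² = 20·(8/5)·(2·(12/5)-(8/5))/4² = 32/5 kN·m
  R_B = -6M₀ab/L³ = -6·20·(12/5)·(8/5)/4³ = -36/5 kN
  M_B = M₀a(2b-a)/L² = 20·(12/5)·(2·(8/5)-(12/5))/4² = 12/5 kN·m
Superposition: R_A = 6469/135 kN, M_A = 4688/135 kN·m, R_B = 5411/135 kN, M_B = -3832/135 kN·m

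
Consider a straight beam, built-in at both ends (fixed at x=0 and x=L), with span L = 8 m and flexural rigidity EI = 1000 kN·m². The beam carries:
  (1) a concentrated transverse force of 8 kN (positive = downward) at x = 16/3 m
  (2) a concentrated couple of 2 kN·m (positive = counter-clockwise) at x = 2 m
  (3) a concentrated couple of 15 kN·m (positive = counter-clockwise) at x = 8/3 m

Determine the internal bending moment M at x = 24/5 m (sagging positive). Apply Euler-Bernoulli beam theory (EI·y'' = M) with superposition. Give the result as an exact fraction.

M(24/5) = 419/216 kN·m

Load 1 — point force P=8 kN at a=16/3 m (b=L-a=8/3):
  M_1 = Pb²(3a+b)x/L³ - Pab²/L²  [x≤a] = 8·(8/3)²·(3·(16/3)+(8/3))·(24/5)/8³ - 8·(16/3)·(8/3)²/8² = 704/135 kN·m
Load 2 — applied couple M₀=2 kN·m at a=2 m (b=L-a=6):
  M_2 = R_Ax - M_A - M₀  [x>a] with R_A=9/32, M_A=-3/8 = (9/32)·(24/5) - (-3/8) - 2 = -11/40 kN·m
Load 3 — applied couple M₀=15 kN·m at a=8/3 m (b=L-a=16/3):
  M_3 = R_Ax - M_A - M₀  [x>a] with R_A=5/2, M_A=0 = (5/2)·(24/5) - 0 - 15 = -3 kN·m
Superposition: M = Σ M_i = 419/216 kN·m ≈ 1.939815 kN·m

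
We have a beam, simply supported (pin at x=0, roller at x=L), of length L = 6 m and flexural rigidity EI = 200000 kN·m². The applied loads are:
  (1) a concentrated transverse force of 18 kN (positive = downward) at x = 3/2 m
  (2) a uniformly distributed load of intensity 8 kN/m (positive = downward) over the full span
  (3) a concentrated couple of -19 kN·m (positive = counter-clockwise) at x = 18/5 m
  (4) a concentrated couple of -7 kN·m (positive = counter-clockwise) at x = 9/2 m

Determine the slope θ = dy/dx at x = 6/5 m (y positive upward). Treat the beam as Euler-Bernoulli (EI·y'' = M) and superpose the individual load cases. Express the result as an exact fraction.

θ(6/5) = -35147/100000000 rad

Load 1 — point force P=18 kN at a=3/2 m (b=L-a=9/2):
  θ_1 = -Pb(L²-b²-3x²)/(6LEI)  [x≤a] = -18·(9/2)·(6²-(9/2)²-3·(6/5)²)/(6·6·200000) = -10287/80000000 rad
Load 2 — uniform load w=8 kN/m over full span:
  θ_2 = -w(L³-6Lx²+4x³)/(24EI) = -8·(6³-6·6·(6/5)²+4·(6/5)³)/(24·200000) = -891/3125000 rad
Load 3 — applied couple M₀=-19 kN·m at a=18/5 m (b=L-a=12/5):
  θ_3 = (M₀x²/(2L)+C₁)/EI  [x≤a] with C₁=M₀(3b²-L²)/(6L)=247/25 = ((-19)·(6/5)²/(2·6)+(247/25))/200000 = 19/500000 rad
Load 4 — applied couple M₀=-7 kN·m at a=9/2 m (b=L-a=3/2):
  θ_4 = (M₀x²/(2L)+C₁)/EI  [x≤a] with C₁=M₀(3b²-L²)/(6L)=91/16 = ((-7)·(6/5)²/(2·6)+(91/16))/200000 = 1939/80000000 rad
Superposition: θ = Σ θ_i = -35147/100000000 rad ≈ -0.000351 rad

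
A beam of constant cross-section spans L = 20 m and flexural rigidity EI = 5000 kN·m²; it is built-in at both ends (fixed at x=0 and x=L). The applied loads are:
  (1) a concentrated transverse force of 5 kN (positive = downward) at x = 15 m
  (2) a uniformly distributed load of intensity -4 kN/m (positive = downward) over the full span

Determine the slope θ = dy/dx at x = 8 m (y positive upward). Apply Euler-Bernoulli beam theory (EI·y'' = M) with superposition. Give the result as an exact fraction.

Load 1 — point force P=5 kN at a=15 m (b=L-a=5):
  θ_1 = -Pb²x(2aL-(3a+b)x)/(2L³EI)  [x≤a] = -5·5²·8·(2·15·20-(3·15+5)·8)/(2·20³·5000) = -1/400 rad
Load 2 — uniform load w=-4 kN/m over full span:
  θ_2 = -wx(L-x)(L-2x)/(12EI) = -(-4)·8·(20-8)·(20-2·8)/(12·5000) = 16/625 rad
Superposition: θ = Σ θ_i = 231/10000 rad ≈ 0.023100 rad

θ(8) = 231/10000 rad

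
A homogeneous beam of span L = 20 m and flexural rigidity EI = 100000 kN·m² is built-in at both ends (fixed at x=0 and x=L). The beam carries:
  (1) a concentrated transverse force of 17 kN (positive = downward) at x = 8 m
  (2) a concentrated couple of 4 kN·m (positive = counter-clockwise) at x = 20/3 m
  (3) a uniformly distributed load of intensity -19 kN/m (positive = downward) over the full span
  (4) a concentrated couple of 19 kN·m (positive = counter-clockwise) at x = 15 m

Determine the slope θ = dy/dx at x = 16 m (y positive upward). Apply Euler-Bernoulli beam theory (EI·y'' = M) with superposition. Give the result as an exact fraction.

Load 1 — point force P=17 kN at a=8 m (b=L-a=12):
  θ_1 = Pa²(L-x)(2bL-(3b+a)(L-x))/(2L³EI)  [x>a] = 17·8²·(20-16)·(2·12·20-(3·12+8)·(20-16))/(2·20³·100000) = 323/390625 rad
Load 2 — applied couple M₀=4 kN·m at a=20/3 m (b=L-a=40/3):
  θ_2 = (R_Ax²/2 - M_Ax - M₀(x-a))/EI  [x>a] with R_A=4/15, M_A=0 = ((4/15)·16²/2 - 0·16 - 4·(16-(20/3)))/100000 = -1/31250 rad
Load 3 — uniform load w=-19 kN/m over full span:
  θ_3 = -wx(L-x)(L-2x)/(12EI) = -(-19)·16·(20-16)·(20-2·16)/(12·100000) = -38/3125 rad
Load 4 — applied couple M₀=19 kN·m at a=15 m (b=L-a=5):
  θ_4 = (R_Ax²/2 - M_Ax - M₀(x-a))/EI  [x>a] with R_A=171/160, M_A=95/16 = ((171/160)·16²/2 - (95/16)·16 - 19·(16-15))/100000 = 57/250000 rad
Superposition: θ = Σ θ_i = -69607/6250000 rad ≈ -0.011137 rad

θ(16) = -69607/6250000 rad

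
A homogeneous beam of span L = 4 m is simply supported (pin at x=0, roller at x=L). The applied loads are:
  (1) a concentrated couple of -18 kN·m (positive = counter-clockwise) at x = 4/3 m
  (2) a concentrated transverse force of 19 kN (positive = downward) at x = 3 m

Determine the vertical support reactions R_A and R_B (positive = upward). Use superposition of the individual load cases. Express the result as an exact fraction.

Load 1 — applied couple M₀=-18 kN·m at a=4/3 m (b=L-a=8/3):
  R_A = M₀/L = (-18)/4 = -9/2 kN
  R_B = -M₀/L = -(-18)/4 = 9/2 kN
Load 2 — point force P=19 kN at a=3 m (b=L-a=1):
  R_A = Pb/L = 19·1/4 = 19/4 kN
  R_B = Pa/L = 19·3/4 = 57/4 kN
Superposition: R_A = 1/4 kN, R_B = 75/4 kN

R_A = 1/4 kN, R_B = 75/4 kN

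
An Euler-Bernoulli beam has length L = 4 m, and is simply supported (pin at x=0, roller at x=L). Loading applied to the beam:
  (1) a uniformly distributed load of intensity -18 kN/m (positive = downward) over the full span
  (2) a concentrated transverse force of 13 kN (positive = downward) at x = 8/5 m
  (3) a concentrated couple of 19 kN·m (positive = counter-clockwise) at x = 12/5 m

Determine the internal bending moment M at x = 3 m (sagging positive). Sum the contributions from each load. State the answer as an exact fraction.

M(3) = -531/20 kN·m

Load 1 — uniform load w=-18 kN/m over full span:
  M_1 = wx(L-x)/2 = (-18)·3·(4-3)/2 = -27 kN·m
Load 2 — point force P=13 kN at a=8/5 m (b=L-a=12/5):
  M_2 = Pa(L-x)/L  [x>a] = 13·(8/5)·(4-3)/4 = 26/5 kN·m
Load 3 — applied couple M₀=19 kN·m at a=12/5 m (b=L-a=8/5):
  M_3 = M₀x/L - M₀  [x>a] = 19·3/4 - 19 = -19/4 kN·m
Superposition: M = Σ M_i = -531/20 kN·m ≈ -26.550000 kN·m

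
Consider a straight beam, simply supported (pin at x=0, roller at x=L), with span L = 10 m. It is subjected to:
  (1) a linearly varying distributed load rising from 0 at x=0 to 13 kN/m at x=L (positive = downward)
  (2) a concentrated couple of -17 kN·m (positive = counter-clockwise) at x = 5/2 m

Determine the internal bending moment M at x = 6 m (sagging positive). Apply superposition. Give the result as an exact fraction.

Load 1 — triangular load w₀=13 kN/m (0→w₀ over full span):
  M_1 = w₀Lx/6 - w₀x³/(6L) = 13·10·6/6 - 13·6³/(6·10) = 416/5 kN·m
Load 2 — applied couple M₀=-17 kN·m at a=5/2 m (b=L-a=15/2):
  M_2 = M₀x/L - M₀  [x>a] = (-17)·6/10 - (-17) = 34/5 kN·m
Superposition: M = Σ M_i = 90 kN·m ≈ 90.000000 kN·m

M(6) = 90 kN·m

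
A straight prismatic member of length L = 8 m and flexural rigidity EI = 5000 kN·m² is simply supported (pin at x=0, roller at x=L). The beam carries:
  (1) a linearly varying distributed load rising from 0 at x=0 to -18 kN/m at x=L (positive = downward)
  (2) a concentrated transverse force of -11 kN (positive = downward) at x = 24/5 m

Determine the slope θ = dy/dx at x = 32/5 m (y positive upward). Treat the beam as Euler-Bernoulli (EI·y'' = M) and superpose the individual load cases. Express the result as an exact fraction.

θ(32/5) = -14972/390625 rad

Load 1 — triangular load w₀=-18 kN/m (0→w₀ over full span):
  θ_1 = -w₀(7L⁴-30L²x²+15x⁴)/(360LEI) = -(-18)·(7·8⁴-30·8²·(32/5)²+15·(32/5)⁴)/(360·8·5000) = -12112/390625 rad
Load 2 — point force P=-11 kN at a=24/5 m (b=L-a=16/5):
  θ_2 = -Pa(2L²-6Lx+3x²+a²)/(6LEI)  [x>a] = -(-11)·(24/5)·(2·8²-6·8·(32/5)+3·(32/5)²+(24/5)²)/(6·8·5000) = -572/78125 rad
Superposition: θ = Σ θ_i = -14972/390625 rad ≈ -0.038328 rad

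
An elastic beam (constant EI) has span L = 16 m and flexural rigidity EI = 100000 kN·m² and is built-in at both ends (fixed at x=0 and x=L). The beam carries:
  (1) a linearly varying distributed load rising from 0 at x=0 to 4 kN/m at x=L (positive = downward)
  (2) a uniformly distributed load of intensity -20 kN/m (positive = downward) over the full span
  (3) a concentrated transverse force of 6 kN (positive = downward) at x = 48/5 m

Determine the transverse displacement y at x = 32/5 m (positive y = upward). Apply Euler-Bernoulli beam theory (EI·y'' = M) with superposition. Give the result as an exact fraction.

Load 1 — triangular load w₀=4 kN/m (0→w₀ over full span):
  y_1 = -w₀x²(L-x)²(x+2L)/(120LEI) = -4·(32/5)²·(16-(32/5))²·((32/5)+2·16)/(120·16·100000) = -147456/48828125 m
Load 2 — uniform load w=-20 kN/m over full span:
  y_2 = -wx²(L-x)²/(24EI) = -(-20)·(32/5)²·(16-(32/5))²/(24·100000) = 12288/390625 m
Load 3 — point force P=6 kN at a=48/5 m (b=L-a=32/5):
  y_3 = -Pb²x²(3aL-(3a+b)x)/(6L³EI)  [x≤a] = -6·(32/5)²·(32/5)²·(3·(48/5)·16-(3·(48/5)+(32/5))·(32/5))/(6·16³·100000) = -47104/48828125 m
Superposition: y = Σ y_i = 268288/9765625 m ≈ 0.027473 m

y(32/5) = 268288/9765625 m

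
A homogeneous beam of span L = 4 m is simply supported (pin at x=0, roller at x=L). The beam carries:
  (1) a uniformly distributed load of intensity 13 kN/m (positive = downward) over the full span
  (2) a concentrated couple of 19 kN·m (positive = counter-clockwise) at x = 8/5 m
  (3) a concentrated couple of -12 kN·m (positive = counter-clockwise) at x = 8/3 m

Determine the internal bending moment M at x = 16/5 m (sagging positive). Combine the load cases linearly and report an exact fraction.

Load 1 — uniform load w=13 kN/m over full span:
  M_1 = wx(L-x)/2 = 13·(16/5)·(4-(16/5))/2 = 416/25 kN·m
Load 2 — applied couple M₀=19 kN·m at a=8/5 m (b=L-a=12/5):
  M_2 = M₀x/L - M₀  [x>a] = 19·(16/5)/4 - 19 = -19/5 kN·m
Load 3 — applied couple M₀=-12 kN·m at a=8/3 m (b=L-a=4/3):
  M_3 = M₀x/L - M₀  [x>a] = (-12)·(16/5)/4 - (-12) = 12/5 kN·m
Superposition: M = Σ M_i = 381/25 kN·m ≈ 15.240000 kN·m

M(16/5) = 381/25 kN·m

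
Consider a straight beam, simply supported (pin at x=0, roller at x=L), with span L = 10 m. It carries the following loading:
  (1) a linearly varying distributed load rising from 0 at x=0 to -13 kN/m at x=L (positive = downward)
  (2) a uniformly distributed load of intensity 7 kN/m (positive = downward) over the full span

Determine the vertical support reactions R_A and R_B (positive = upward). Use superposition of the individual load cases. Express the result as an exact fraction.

Load 1 — triangular load w₀=-13 kN/m (0→w₀ over full span):
  R_A = w₀L/6 = (-13)·10/6 = -65/3 kN
  R_B = w₀L/3 = (-13)·10/3 = -130/3 kN
Load 2 — uniform load w=7 kN/m over full span:
  R_A = wL/2 = 7·10/2 = 35 kN
  R_B = wL/2 = 7·10/2 = 35 kN
Superposition: R_A = 40/3 kN, R_B = -25/3 kN

R_A = 40/3 kN, R_B = -25/3 kN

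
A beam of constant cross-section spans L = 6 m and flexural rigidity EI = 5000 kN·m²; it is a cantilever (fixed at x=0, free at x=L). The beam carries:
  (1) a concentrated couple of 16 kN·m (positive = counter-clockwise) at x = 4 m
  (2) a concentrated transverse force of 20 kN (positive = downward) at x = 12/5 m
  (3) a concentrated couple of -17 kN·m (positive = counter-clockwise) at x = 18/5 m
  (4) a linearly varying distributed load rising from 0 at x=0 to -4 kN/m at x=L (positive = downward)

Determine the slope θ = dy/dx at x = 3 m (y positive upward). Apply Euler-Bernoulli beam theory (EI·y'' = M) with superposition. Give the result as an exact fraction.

Load 1 — applied couple M₀=16 kN·m at a=4 m (b=L-a=2):
  θ_1 = M₀x/EI  [x≤a] = 16·3/5000 = 6/625 rad
Load 2 — point force P=20 kN at a=12/5 m (b=L-a=18/5):
  θ_2 = -Pa²/(2EI)  [x>a] = -20·(12/5)²/(2·5000) = -36/3125 rad
Load 3 — applied couple M₀=-17 kN·m at a=18/5 m (b=L-a=12/5):
  θ_3 = M₀x/EI  [x≤a] = (-17)·3/5000 = -51/5000 rad
Load 4 — triangular load w₀=-4 kN/m (0→w₀ over full span):
  θ_4 = (w₀Lx²/4-w₀L²x/3-w₀x⁴/(24L))/EI = ((-4)·6·3²/4-(-4)·6²·3/3-(-4)·3⁴/(24·6))/5000 = 369/20000 rad
Superposition: θ = Σ θ_i = 633/100000 rad ≈ 0.006330 rad

θ(3) = 633/100000 rad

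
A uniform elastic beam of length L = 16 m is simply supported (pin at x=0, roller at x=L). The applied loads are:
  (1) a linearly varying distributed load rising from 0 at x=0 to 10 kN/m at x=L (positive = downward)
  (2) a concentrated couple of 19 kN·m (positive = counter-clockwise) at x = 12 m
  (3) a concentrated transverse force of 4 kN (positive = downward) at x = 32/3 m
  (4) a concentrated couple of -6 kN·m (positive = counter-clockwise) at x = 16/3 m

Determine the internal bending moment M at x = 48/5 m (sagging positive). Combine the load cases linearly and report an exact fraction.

Load 1 — triangular load w₀=10 kN/m (0→w₀ over full span):
  M_1 = w₀Lx/6 - w₀x³/(6L) = 10·16·(48/5)/6 - 10·(48/5)³/(6·16) = 4096/25 kN·m
Load 2 — applied couple M₀=19 kN·m at a=12 m (b=L-a=4):
  M_2 = M₀x/L  [x≤a] = 19·(48/5)/16 = 57/5 kN·m
Load 3 — point force P=4 kN at a=32/3 m (b=L-a=16/3):
  M_3 = Pbx/L  [x≤a] = 4·(16/3)·(48/5)/16 = 64/5 kN·m
Load 4 — applied couple M₀=-6 kN·m at a=16/3 m (b=L-a=32/3):
  M_4 = M₀x/L - M₀  [x>a] = (-6)·(48/5)/16 - (-6) = 12/5 kN·m
Superposition: M = Σ M_i = 4761/25 kN·m ≈ 190.440000 kN·m

M(48/5) = 4761/25 kN·m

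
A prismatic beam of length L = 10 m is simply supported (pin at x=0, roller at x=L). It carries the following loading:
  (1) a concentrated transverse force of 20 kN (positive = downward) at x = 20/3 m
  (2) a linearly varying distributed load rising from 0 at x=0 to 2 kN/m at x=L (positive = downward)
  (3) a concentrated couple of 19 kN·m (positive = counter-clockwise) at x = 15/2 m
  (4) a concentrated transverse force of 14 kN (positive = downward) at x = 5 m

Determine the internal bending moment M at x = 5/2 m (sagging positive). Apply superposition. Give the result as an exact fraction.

Load 1 — point force P=20 kN at a=20/3 m (b=L-a=10/3):
  M_1 = Pbx/L  [x≤a] = 20·(10/3)·(5/2)/10 = 50/3 kN·m
Load 2 — triangular load w₀=2 kN/m (0→w₀ over full span):
  M_2 = w₀Lx/6 - w₀x³/(6L) = 2·10·(5/2)/6 - 2·(5/2)³/(6·10) = 125/16 kN·m
Load 3 — applied couple M₀=19 kN·m at a=15/2 m (b=L-a=5/2):
  M_3 = M₀x/L  [x≤a] = 19·(5/2)/10 = 19/4 kN·m
Load 4 — point force P=14 kN at a=5 m (b=L-a=5):
  M_4 = Pbx/L  [x≤a] = 14·5·(5/2)/10 = 35/2 kN·m
Superposition: M = Σ M_i = 2243/48 kN·m ≈ 46.729167 kN·m

M(5/2) = 2243/48 kN·m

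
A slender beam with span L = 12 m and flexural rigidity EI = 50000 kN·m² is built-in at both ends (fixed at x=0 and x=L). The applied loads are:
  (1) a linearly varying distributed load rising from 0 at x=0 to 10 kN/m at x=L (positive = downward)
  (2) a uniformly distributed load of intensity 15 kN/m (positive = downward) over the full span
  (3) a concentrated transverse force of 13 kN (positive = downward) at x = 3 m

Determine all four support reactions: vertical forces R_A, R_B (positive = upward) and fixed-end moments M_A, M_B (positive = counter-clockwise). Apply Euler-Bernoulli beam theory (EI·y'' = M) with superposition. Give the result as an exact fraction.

R_A = 3807/32 kN, M_A = 3999/16 kN·m, R_B = 4289/32 kN, M_B = -4149/16 kN·m

Load 1 — triangular load w₀=10 kN/m (0→w₀ over full span):
  R_A = 3w₀L/20 = 3·10·12/20 = 18 kN
  M_A = w₀L²/30 = 10·12²/30 = 48 kN·m
  R_B = 7w₀L/20 = 7·10·12/20 = 42 kN
  M_B = -w₀L²/20 = -10·12²/20 = -72 kN·m
Load 2 — uniform load w=15 kN/m over full span:
  R_A = wL/2 = 15·12/2 = 90 kN
  M_A = wL²/12 = 15·12²/12 = 180 kN·m
  R_B = wL/2 = 15·12/2 = 90 kN
  M_B = -wL²/12 = -15·12²/12 = -180 kN·m
Load 3 — point force P=13 kN at a=3 m (b=L-a=9):
  R_A = Pb²(3a+b)/L³ = 13·9²·(3·3+9)/12³ = 351/32 kN
  M_A = Pab²/L² = 13·3·9²/12² = 351/16 kN·m
  R_B = Pa²(a+3b)/L³ = 13·3²·(3+3·9)/12³ = 65/32 kN
  M_B = -Pa²b/L² = -13·3²·9/12² = -117/16 kN·m
Superposition: R_A = 3807/32 kN, M_A = 3999/16 kN·m, R_B = 4289/32 kN, M_B = -4149/16 kN·m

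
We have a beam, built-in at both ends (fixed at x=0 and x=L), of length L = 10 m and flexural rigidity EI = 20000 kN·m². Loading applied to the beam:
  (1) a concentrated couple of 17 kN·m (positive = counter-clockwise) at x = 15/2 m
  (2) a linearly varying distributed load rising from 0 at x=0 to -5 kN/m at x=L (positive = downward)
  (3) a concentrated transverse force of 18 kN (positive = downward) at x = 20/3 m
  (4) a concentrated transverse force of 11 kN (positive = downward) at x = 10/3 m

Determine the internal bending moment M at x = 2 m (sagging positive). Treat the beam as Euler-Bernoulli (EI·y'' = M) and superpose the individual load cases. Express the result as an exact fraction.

Load 1 — applied couple M₀=17 kN·m at a=15/2 m (b=L-a=5/2):
  M_1 = R_Ax - M_A  [x≤a] with R_A=153/80, M_A=85/16 = (153/80)·2 - (85/16) = -119/80 kN·m
Load 2 — triangular load w₀=-5 kN/m (0→w₀ over full span):
  M_2 = 3w₀Lx/20 - w₀L²/30 - w₀x³/(6L) = 3·(-5)·10·2/20 - (-5)·10²/30 - (-5)·2³/(6·10) = 7/3 kN·m
Load 3 — point force P=18 kN at a=20/3 m (b=L-a=10/3):
  M_3 = Pb²(3a+b)x/L³ - Pab²/L²  [x≤a] = 18·(10/3)²·(3·(20/3)+(10/3))·2/10³ - 18·(20/3)·(10/3)²/10² = -4 kN·m
Load 4 — point force P=11 kN at a=10/3 m (b=L-a=20/3):
  M_4 = Pb²(3a+b)x/L³ - Pab²/L²  [x≤a] = 11·(20/3)²·(3·(10/3)+(20/3))·2/10³ - 11·(10/3)·(20/3)²/10² = 0 kN·m
Superposition: M = Σ M_i = -757/240 kN·m ≈ -3.154167 kN·m

M(2) = -757/240 kN·m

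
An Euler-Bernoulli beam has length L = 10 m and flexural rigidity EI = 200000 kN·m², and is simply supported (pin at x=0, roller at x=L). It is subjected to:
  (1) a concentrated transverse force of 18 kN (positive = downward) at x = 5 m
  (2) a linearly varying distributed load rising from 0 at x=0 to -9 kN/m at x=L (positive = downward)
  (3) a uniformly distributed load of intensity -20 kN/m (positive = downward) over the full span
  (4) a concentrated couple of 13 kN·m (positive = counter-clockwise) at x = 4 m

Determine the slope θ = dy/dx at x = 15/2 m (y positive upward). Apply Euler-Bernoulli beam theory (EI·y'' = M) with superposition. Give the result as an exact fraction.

Load 1 — point force P=18 kN at a=5 m (b=L-a=5):
  θ_1 = -Pa(2L²-6Lx+3x²+a²)/(6LEI)  [x>a] = -18·5·(2·10²-6·10·(15/2)+3·(15/2)²+5²)/(6·10·200000) = 27/64000 rad
Load 2 — triangular load w₀=-9 kN/m (0→w₀ over full span):
  θ_2 = -w₀(7L⁴-30L²x²+15x⁴)/(360LEI) = -(-9)·(7·10⁴-30·10²·(15/2)²+15·(15/2)⁴)/(360·10·200000) = -1313/2048000 rad
Load 3 — uniform load w=-20 kN/m over full span:
  θ_3 = -w(L³-6Lx²+4x³)/(24EI) = -(-20)·(10³-6·10·(15/2)²+4·(15/2)³)/(24·200000) = -11/3840 rad
Load 4 — applied couple M₀=13 kN·m at a=4 m (b=L-a=6):
  θ_4 = (M₀x²/(2L)-M₀(x-a)+C₁)/EI  [x>a] with C₁=M₀(3b²-L²)/(6L)=26/15 = (13·(15/2)²/(2·10)-13·((15/2)-4)+(26/15))/200000 = -1729/48000000 rad
Superposition: θ = Σ θ_i = -2396039/768000000 rad ≈ -0.003120 rad

θ(15/2) = -2396039/768000000 rad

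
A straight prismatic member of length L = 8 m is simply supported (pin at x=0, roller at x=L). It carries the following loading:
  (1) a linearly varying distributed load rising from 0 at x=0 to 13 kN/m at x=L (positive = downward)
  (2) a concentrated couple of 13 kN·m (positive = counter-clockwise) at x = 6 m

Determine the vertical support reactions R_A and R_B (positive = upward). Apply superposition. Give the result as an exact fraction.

R_A = 455/24 kN, R_B = 793/24 kN

Load 1 — triangular load w₀=13 kN/m (0→w₀ over full span):
  R_A = w₀L/6 = 13·8/6 = 52/3 kN
  R_B = w₀L/3 = 13·8/3 = 104/3 kN
Load 2 — applied couple M₀=13 kN·m at a=6 m (b=L-a=2):
  R_A = M₀/L = 13/8 kN
  R_B = -M₀/L = -13/8 kN
Superposition: R_A = 455/24 kN, R_B = 793/24 kN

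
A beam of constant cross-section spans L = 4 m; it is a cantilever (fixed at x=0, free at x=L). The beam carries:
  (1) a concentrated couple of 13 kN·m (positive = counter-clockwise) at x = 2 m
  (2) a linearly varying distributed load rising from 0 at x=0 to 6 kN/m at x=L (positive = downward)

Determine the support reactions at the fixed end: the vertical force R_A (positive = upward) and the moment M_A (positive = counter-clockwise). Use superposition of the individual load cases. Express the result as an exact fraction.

R_A = 12 kN, M_A = 19 kN·m

Load 1 — applied couple M₀=13 kN·m at a=2 m (b=L-a=2):
  R_A = 0 kN
  M_A = -M₀ = -13 kN·m
Load 2 — triangular load w₀=6 kN/m (0→w₀ over full span):
  R_A = w₀L/2 = 6·4/2 = 12 kN
  M_A = w₀L²/3 = 6·4²/3 = 32 kN·m
Superposition: R_A = 12 kN, M_A = 19 kN·m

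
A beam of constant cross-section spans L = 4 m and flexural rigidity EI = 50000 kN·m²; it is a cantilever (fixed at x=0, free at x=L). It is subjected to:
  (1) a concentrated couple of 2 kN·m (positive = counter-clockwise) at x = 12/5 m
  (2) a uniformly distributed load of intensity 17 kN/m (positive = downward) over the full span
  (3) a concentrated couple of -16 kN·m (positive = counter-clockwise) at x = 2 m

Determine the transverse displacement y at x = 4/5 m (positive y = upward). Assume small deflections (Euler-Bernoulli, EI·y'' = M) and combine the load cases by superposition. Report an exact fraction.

Load 1 — applied couple M₀=2 kN·m at a=12/5 m (b=L-a=8/5):
  y_1 = M₀x²/(2EI)  [x≤a] = 2·(4/5)²/(2·50000) = 1/78125 m
Load 2 — uniform load w=17 kN/m over full span:
  y_2 = -wx²(x²-4Lx+6L²)/(24EI) = -17·(4/5)²·((4/5)²-4·4·(4/5)+6·4²)/(24·50000) = -4454/5859375 m
Load 3 — applied couple M₀=-16 kN·m at a=2 m (b=L-a=2):
  y_3 = M₀x²/(2EI)  [x≤a] = (-16)·(4/5)²/(2·50000) = -8/78125 m
Superposition: y = Σ y_i = -4979/5859375 m ≈ -0.000850 m

y(4/5) = -4979/5859375 m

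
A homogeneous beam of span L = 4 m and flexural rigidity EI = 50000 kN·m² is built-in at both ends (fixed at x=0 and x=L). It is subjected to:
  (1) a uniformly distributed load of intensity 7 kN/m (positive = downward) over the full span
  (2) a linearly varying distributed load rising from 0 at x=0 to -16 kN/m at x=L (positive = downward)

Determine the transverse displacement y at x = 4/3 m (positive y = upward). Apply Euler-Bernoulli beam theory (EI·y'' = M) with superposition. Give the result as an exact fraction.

y(4/3) = 56/11390625 m

Load 1 — uniform load w=7 kN/m over full span:
  y_1 = -wx²(L-x)²/(24EI) = -7·(4/3)²·(4-(4/3))²/(24·50000) = -56/759375 m
Load 2 — triangular load w₀=-16 kN/m (0→w₀ over full span):
  y_2 = -w₀x²(L-x)²(x+2L)/(120LEI) = -(-16)·(4/3)²·(4-(4/3))²·((4/3)+2·4)/(120·4·50000) = 896/11390625 m
Superposition: y = Σ y_i = 56/11390625 m ≈ 0.000005 m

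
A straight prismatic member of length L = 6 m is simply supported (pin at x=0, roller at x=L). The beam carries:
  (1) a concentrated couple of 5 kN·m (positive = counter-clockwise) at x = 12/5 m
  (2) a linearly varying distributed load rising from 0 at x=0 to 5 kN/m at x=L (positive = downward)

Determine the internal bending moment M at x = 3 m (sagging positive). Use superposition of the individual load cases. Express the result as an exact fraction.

M(3) = 35/4 kN·m

Load 1 — applied couple M₀=5 kN·m at a=12/5 m (b=L-a=18/5):
  M_1 = M₀x/L - M₀  [x>a] = 5·3/6 - 5 = -5/2 kN·m
Load 2 — triangular load w₀=5 kN/m (0→w₀ over full span):
  M_2 = w₀Lx/6 - w₀x³/(6L) = 5·6·3/6 - 5·3³/(6·6) = 45/4 kN·m
Superposition: M = Σ M_i = 35/4 kN·m ≈ 8.750000 kN·m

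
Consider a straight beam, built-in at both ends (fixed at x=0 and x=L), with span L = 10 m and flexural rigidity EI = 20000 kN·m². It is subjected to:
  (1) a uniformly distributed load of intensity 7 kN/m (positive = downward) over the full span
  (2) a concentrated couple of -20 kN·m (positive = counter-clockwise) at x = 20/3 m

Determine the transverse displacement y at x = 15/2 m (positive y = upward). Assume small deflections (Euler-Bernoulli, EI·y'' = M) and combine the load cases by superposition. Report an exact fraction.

Load 1 — uniform load w=7 kN/m over full span:
  y_1 = -wx²(L-x)²/(24EI) = -7·(15/2)²·(10-(15/2))²/(24·20000) = -21/4096 m
Load 2 — applied couple M₀=-20 kN·m at a=20/3 m (b=L-a=10/3):
  y_2 = (R_Ax³/6 - M_Ax²/2 - M₀(x-a)²/2)/EI  [x>a] with R_A=-8/3, M_A=-20/3 = ((-8/3)·(15/2)³/6 - (-20/3)·(15/2)²/2 - (-20)·((15/2)-(20/3))²/2)/20000 = 1/2880 m
Superposition: y = Σ y_i = -881/184320 m ≈ -0.004780 m

y(15/2) = -881/184320 m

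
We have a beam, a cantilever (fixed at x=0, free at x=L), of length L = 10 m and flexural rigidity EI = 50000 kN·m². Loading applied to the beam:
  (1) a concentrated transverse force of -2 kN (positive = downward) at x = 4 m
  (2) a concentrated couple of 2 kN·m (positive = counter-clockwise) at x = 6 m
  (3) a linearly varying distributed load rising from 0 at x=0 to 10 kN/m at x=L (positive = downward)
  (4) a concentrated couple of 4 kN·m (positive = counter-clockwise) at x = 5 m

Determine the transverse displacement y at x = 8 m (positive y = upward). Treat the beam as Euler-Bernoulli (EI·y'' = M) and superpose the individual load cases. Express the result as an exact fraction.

y(8) = -15991/125000 m

Load 1 — point force P=-2 kN at a=4 m (b=L-a=6):
  y_1 = -Pa²(3x-a)/(6EI)  [x>a] = -(-2)·4²·(3·8-4)/(6·50000) = 4/1875 m
Load 2 — applied couple M₀=2 kN·m at a=6 m (b=L-a=4):
  y_2 = M₀a(2x-a)/(2EI)  [x>a] = 2·6·(2·8-6)/(2·50000) = 3/2500 m
Load 3 — triangular load w₀=10 kN/m (0→w₀ over full span):
  y_3 = (w₀Lx³/12-w₀L²x²/6-w₀x⁵/(120L))/EI = (10·10·8³/12-10·10²·8²/6-10·8⁵/(120·10))/50000 = -6256/46875 m
Load 4 — applied couple M₀=4 kN·m at a=5 m (b=L-a=5):
  y_4 = M₀a(2x-a)/(2EI)  [x>a] = 4·5·(2·8-5)/(2·50000) = 11/5000 m
Superposition: y = Σ y_i = -15991/125000 m ≈ -0.127928 m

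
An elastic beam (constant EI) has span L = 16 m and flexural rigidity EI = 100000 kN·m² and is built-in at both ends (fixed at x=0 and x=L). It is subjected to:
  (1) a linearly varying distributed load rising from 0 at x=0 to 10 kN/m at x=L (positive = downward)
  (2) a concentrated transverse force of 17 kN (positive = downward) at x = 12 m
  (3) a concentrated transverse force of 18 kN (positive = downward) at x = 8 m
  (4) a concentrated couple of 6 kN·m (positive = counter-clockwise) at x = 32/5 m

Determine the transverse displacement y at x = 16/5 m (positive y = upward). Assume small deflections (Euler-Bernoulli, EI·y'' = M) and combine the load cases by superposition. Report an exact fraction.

y(16/5) = -144803/29296875 m

Load 1 — triangular load w₀=10 kN/m (0→w₀ over full span):
  y_1 = -w₀x²(L-x)²(x+2L)/(120LEI) = -10·(16/5)²·(16-(16/5))²·((16/5)+2·16)/(120·16·100000) = -90112/29296875 m
Load 2 — point force P=17 kN at a=12 m (b=L-a=4):
  y_2 = -Pb²x²(3aL-(3a+b)x)/(6L³EI)  [x≤a] = -17·4²·(16/5)²·(3·12·16-(3·12+4)·(16/5))/(6·16³·100000) = -119/234375 m
Load 3 — point force P=18 kN at a=8 m (b=L-a=8):
  y_3 = -Pb²x²(3aL-(3a+b)x)/(6L³EI)  [x≤a] = -18·8²·(16/5)²·(3·8·16-(3·8+8)·(16/5))/(6·16³·100000) = -528/390625 m
Load 4 — applied couple M₀=6 kN·m at a=32/5 m (b=L-a=48/5):
  y_4 = (R_Ax³/6 - M_Ax²/2)/EI  [x≤a] with R_A=27/50, M_A=18/25 = ((27/50)·(16/5)³/6 - (18/25)·(16/5)²/2)/100000 = -72/9765625 m
Superposition: y = Σ y_i = -144803/29296875 m ≈ -0.004943 m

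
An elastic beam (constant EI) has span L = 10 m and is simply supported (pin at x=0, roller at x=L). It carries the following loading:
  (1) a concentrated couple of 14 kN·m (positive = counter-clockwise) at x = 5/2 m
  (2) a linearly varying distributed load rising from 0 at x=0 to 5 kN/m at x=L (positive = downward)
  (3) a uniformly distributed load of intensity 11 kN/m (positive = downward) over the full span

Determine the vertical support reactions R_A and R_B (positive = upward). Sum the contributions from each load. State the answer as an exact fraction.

R_A = 971/15 kN, R_B = 1054/15 kN

Load 1 — applied couple M₀=14 kN·m at a=5/2 m (b=L-a=15/2):
  R_A = M₀/L = 14/10 = 7/5 kN
  R_B = -M₀/L = -14/10 = -7/5 kN
Load 2 — triangular load w₀=5 kN/m (0→w₀ over full span):
  R_A = w₀L/6 = 5·10/6 = 25/3 kN
  R_B = w₀L/3 = 5·10/3 = 50/3 kN
Load 3 — uniform load w=11 kN/m over full span:
  R_A = wL/2 = 11·10/2 = 55 kN
  R_B = wL/2 = 11·10/2 = 55 kN
Superposition: R_A = 971/15 kN, R_B = 1054/15 kN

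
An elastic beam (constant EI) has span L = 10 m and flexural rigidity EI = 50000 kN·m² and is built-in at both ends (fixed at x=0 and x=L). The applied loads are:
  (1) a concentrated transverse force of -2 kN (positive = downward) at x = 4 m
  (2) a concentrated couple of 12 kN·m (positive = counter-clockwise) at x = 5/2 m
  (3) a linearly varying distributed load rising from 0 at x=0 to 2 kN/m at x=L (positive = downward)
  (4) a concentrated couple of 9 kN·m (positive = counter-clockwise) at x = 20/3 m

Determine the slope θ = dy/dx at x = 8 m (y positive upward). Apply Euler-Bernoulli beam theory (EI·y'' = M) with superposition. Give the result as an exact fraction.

Load 1 — point force P=-2 kN at a=4 m (b=L-a=6):
  θ_1 = Pa²(L-x)(2bL-(3b+a)(L-x))/(2L³EI)  [x>a] = (-2)·4²·(10-8)·(2·6·10-(3·6+4)·(10-8))/(2·10³·50000) = -19/390625 rad
Load 2 — applied couple M₀=12 kN·m at a=5/2 m (b=L-a=15/2):
  θ_2 = (R_Ax²/2 - M_Ax - M₀(x-a))/EI  [x>a] with R_A=27/20, M_A=-9/4 = ((27/20)·8²/2 - (-9/4)·8 - 12·(8-(5/2)))/50000 = -3/31250 rad
Load 3 — triangular load w₀=2 kN/m (0→w₀ over full span):
  θ_3 = -w₀(2x(L-x)(L-2x)(x+2L)+x²(L-x)²)/(120LEI) = -2·(2·8·(10-8)·(10-2·8)·(8+2·10)+8²·(10-8)²)/(120·10·50000) = 8/46875 rad
Load 4 — applied couple M₀=9 kN·m at a=20/3 m (b=L-a=10/3):
  θ_4 = (R_Ax²/2 - M_Ax - M₀(x-a))/EI  [x>a] with R_A=6/5, M_A=3 = ((6/5)·8²/2 - 3·8 - 9·(8-(20/3)))/50000 = 3/62500 rad
Superposition: θ = Σ θ_i = 347/4687500 rad ≈ 0.000074 rad

θ(8) = 347/4687500 rad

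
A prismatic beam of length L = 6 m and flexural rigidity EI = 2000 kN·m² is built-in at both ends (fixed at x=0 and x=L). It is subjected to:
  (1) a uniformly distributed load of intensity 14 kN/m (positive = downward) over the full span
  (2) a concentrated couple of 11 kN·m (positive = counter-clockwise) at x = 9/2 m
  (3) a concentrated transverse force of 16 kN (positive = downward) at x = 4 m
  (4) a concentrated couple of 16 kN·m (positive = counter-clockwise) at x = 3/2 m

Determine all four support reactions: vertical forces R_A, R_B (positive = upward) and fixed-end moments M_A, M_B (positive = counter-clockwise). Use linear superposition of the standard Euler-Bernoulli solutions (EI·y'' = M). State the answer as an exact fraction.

Load 1 — uniform load w=14 kN/m over full span:
  R_A = wL/2 = 14·6/2 = 42 kN
  M_A = wL²/12 = 14·6²/12 = 42 kN·m
  R_B = wL/2 = 14·6/2 = 42 kN
  M_B = -wL²/12 = -14·6²/12 = -42 kN·m
Load 2 — applied couple M₀=11 kN·m at a=9/2 m (b=L-a=3/2):
  R_A = 6M₀ab/L³ = 6·11·(9/2)·(3/2)/6³ = 33/16 kN
  M_A = M₀b(2a-b)/L² = 11·(3/2)·(2·(9/2)-(3/2))/6² = 55/16 kN·m
  R_B = -6M₀ab/L³ = -6·11·(9/2)·(3/2)/6³ = -33/16 kN
  M_B = M₀a(2b-a)/L² = 11·(9/2)·(2·(3/2)-(9/2))/6² = -33/16 kN·m
Load 3 — point force P=16 kN at a=4 m (b=L-a=2):
  R_A = Pb²(3a+b)/L³ = 16·2²·(3·4+2)/6³ = 112/27 kN
  M_A = Pab²/L² = 16·4·2²/6² = 64/9 kN·m
  R_B = Pa²(a+3b)/L³ = 16·4²·(4+3·2)/6³ = 320/27 kN
  M_B = -Pa²b/L² = -16·4²·2/6² = -128/9 kN·m
Load 4 — applied couple M₀=16 kN·m at a=3/2 m (b=L-a=9/2):
  R_A = 6M₀ab/L³ = 6·16·(3/2)·(9/2)/6³ = 3 kN
  M_A = M₀b(2a-b)/L² = 16·(9/2)·(2·(3/2)-(9/2))/6² = -3 kN·m
  R_B = -6M₀ab/L³ = -6·16·(3/2)·(9/2)/6³ = -3 kN
  M_B = M₀a(2b-a)/L² = 16·(3/2)·(2·(9/2)-(3/2))/6² = 5 kN·m
Superposition: R_A = 22123/432 kN, M_A = 7135/144 kN·m, R_B = 21077/432 kN, M_B = -7673/144 kN·m

R_A = 22123/432 kN, M_A = 7135/144 kN·m, R_B = 21077/432 kN, M_B = -7673/144 kN·m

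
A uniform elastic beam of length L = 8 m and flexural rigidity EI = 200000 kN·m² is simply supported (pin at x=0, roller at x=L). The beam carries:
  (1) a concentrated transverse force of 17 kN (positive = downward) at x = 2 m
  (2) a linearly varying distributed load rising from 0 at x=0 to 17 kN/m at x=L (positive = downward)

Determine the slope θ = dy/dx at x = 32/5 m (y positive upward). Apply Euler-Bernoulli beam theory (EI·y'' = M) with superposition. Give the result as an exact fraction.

Load 1 — point force P=17 kN at a=2 m (b=L-a=6):
  θ_1 = -Pa(2L²-6Lx+3x²+a²)/(6LEI)  [x>a] = -17·2·(2·8²-6·8·(32/5)+3·(32/5)²+2²)/(6·8·200000) = 1853/10000000 rad
Load 2 — triangular load w₀=17 kN/m (0→w₀ over full span):
  θ_2 = -w₀(7L⁴-30L²x²+15x⁴)/(360LEI) = -17·(7·8⁴-30·8²·(32/5)²+15·(32/5)⁴)/(360·8·200000) = 12869/17578125 rad
Superposition: θ = Σ θ_i = 2064157/2250000000 rad ≈ 0.000917 rad

θ(32/5) = 2064157/2250000000 rad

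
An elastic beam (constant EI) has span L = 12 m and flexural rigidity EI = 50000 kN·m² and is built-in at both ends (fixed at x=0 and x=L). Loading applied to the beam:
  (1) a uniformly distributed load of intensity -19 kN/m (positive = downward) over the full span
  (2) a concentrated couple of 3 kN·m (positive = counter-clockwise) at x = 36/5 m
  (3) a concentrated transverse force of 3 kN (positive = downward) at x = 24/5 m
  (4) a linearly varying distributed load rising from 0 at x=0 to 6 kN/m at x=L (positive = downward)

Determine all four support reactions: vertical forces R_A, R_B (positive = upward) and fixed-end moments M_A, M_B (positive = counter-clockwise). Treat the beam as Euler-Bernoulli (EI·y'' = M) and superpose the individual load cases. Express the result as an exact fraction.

R_A = -12612/125 kN, M_A = -24132/125 kN·m, R_B = -11013/125 kN, M_B = 22713/125 kN·m

Load 1 — uniform load w=-19 kN/m over full span:
  R_A = wL/2 = (-19)·12/2 = -114 kN
  M_A = wL²/12 = (-19)·12²/12 = -228 kN·m
  R_B = wL/2 = (-19)·12/2 = -114 kN
  M_B = -wL²/12 = -(-19)·12²/12 = 228 kN·m
Load 2 — applied couple M₀=3 kN·m at a=36/5 m (b=L-a=24/5):
  R_A = 6M₀ab/L³ = 6·3·(36/5)·(24/5)/12³ = 9/25 kN
  M_A = M₀b(2a-b)/L² = 3·(24/5)·(2·(36/5)-(24/5))/12² = 24/25 kN·m
  R_B = -6M₀ab/L³ = -6·3·(36/5)·(24/5)/12³ = -9/25 kN
  M_B = M₀a(2b-a)/L² = 3·(36/5)·(2·(24/5)-(36/5))/12² = 9/25 kN·m
Load 3 — point force P=3 kN at a=24/5 m (b=L-a=36/5):
  R_A = Pb²(3a+b)/L³ = 3·(36/5)²·(3·(24/5)+(36/5))/12³ = 243/125 kN
  M_A = Pab²/L² = 3·(24/5)·(36/5)²/12² = 648/125 kN·m
  R_B = Pa²(a+3b)/L³ = 3·(24/5)²·((24/5)+3·(36/5))/12³ = 132/125 kN
  M_B = -Pa²b/L² = -3·(24/5)²·(36/5)/12² = -432/125 kN·m
Load 4 — triangular load w₀=6 kN/m (0→w₀ over full span):
  R_A = 3w₀L/20 = 3·6·12/20 = 54/5 kN
  M_A = w₀L²/30 = 6·12²/30 = 144/5 kN·m
  R_B = 7w₀L/20 = 7·6·12/20 = 126/5 kN
  M_B = -w₀L²/20 = -6·12²/20 = -216/5 kN·m
Superposition: R_A = -12612/125 kN, M_A = -24132/125 kN·m, R_B = -11013/125 kN, M_B = 22713/125 kN·m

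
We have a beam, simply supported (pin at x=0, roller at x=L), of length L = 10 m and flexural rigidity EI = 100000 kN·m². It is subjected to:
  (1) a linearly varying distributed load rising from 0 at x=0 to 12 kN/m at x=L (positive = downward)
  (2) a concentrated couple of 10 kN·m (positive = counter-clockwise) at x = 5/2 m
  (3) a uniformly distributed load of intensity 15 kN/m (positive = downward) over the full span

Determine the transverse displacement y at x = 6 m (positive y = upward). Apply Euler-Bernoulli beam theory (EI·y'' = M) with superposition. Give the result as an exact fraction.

y(6) = -128713/5000000 m

Load 1 — triangular load w₀=12 kN/m (0→w₀ over full span):
  y_1 = -w₀x(7L⁴-10L²x²+3x⁴)/(360LEI) = -12·6·(7·10⁴-10·10²·6²+3·6⁴)/(360·10·100000) = -592/78125 m
Load 2 — applied couple M₀=10 kN·m at a=5/2 m (b=L-a=15/2):
  y_2 = (M₀x³/(6L)-M₀(x-a)²/2+C₁x)/EI  [x>a] with C₁=M₀(3b²-L²)/(6L)=275/24 = (10·6³/(6·10)-10·(6-(5/2))²/2+(275/24)·6)/100000 = 87/200000 m
Load 3 — uniform load w=15 kN/m over full span:
  y_3 = -wx(L³-2Lx²+x³)/(24EI) = -15·6·(10³-2·10·6²+6³)/(24·100000) = -93/5000 m
Superposition: y = Σ y_i = -128713/5000000 m ≈ -0.025743 m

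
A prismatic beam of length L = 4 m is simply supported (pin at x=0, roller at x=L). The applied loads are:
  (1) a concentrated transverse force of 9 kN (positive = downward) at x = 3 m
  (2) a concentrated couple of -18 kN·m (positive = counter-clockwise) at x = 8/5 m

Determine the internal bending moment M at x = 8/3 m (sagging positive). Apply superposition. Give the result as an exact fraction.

Load 1 — point force P=9 kN at a=3 m (b=L-a=1):
  M_1 = Pbx/L  [x≤a] = 9·1·(8/3)/4 = 6 kN·m
Load 2 — applied couple M₀=-18 kN·m at a=8/5 m (b=L-a=12/5):
  M_2 = M₀x/L - M₀  [x>a] = (-18)·(8/3)/4 - (-18) = 6 kN·m
Superposition: M = Σ M_i = 12 kN·m ≈ 12.000000 kN·m

M(8/3) = 12 kN·m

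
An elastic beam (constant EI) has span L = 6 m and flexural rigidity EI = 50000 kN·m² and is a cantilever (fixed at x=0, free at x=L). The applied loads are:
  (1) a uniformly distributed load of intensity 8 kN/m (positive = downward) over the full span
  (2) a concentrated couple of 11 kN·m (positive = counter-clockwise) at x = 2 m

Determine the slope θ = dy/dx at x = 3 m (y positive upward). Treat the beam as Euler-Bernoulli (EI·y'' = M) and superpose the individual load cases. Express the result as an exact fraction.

Load 1 — uniform load w=8 kN/m over full span:
  θ_1 = -wx(x²-3Lx+3L²)/(6EI) = -8·3·(3²-3·6·3+3·6²)/(6·50000) = -63/12500 rad
Load 2 — applied couple M₀=11 kN·m at a=2 m (b=L-a=4):
  θ_2 = M₀a/EI  [x>a] = 11·2/50000 = 11/25000 rad
Superposition: θ = Σ θ_i = -23/5000 rad ≈ -0.004600 rad

θ(3) = -23/5000 rad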